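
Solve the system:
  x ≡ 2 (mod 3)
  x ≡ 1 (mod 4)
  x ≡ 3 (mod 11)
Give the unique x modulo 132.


Moduli 3, 4, 11 are pairwise coprime; by CRT there is a unique solution modulo M = 3 · 4 · 11 = 132.
Solve pairwise, accumulating the modulus:
  Start with x ≡ 2 (mod 3).
  Combine with x ≡ 1 (mod 4): since gcd(3, 4) = 1, we get a unique residue mod 12.
    Write x = 2 + 3·t and substitute into x ≡ 1 (mod 4): 3·t ≡ 1 − 2 = -1 (mod 4).
    Reduce coefficients mod 4: 3·t ≡ 3 (mod 4).
    The inverse of 3 mod 4 is 3 (since 3·3 = 9 = 2·4 + 1), so t ≡ 3·3 = 9 ≡ 1 (mod 4).
    Then x = 2 + 3·1 = 5, valid modulo lcm(3, 4) = 12: x ≡ 5 (mod 12).
  Combine with x ≡ 3 (mod 11): since gcd(12, 11) = 1, we get a unique residue mod 132.
    Write x = 5 + 12·t and substitute into x ≡ 3 (mod 11): 12·t ≡ 3 − 5 = -2 (mod 11).
    Reduce coefficients mod 11: 1·t ≡ 9 (mod 11).
    So t ≡ 9 (mod 11).
    Then x = 5 + 12·9 = 113, valid modulo lcm(12, 11) = 132: x ≡ 113 (mod 132).
Verify: 113 mod 3 = 2 ✓, 113 mod 4 = 1 ✓, 113 mod 11 = 3 ✓.

x ≡ 113 (mod 132).


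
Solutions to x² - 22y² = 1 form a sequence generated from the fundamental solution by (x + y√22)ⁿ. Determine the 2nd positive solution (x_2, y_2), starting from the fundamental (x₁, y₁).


Step 1: Find the fundamental solution (x₁, y₁) of x² - 22y² = 1.
  Expand √22 as a continued fraction. a₀ = ⌊√22⌋ = 4; iterate m_{k+1} = d_k·a_k − m_k, d_{k+1} = (22 − m_{k+1}²)/d_k, a_{k+1} = ⌊(a₀ + m_{k+1})/d_{k+1}⌋ (starting m₀ = 0, d₀ = 1), with convergents p_k = a_k·p_{k-1} + p_{k-2}, q_k = a_k·q_{k-1} + q_{k-2} (p₋₁ = 1, q₋₁ = 0):
  k = 0: a₀ = 4; p₀/q₀ = 4/1; p₀² − 22·q₀² = 16 − 22 = -6.
  k = 1: m = 4, d = 6, a = ⌊(4 + 4)/6⌋ = 1; p/q = (1·4 + 1)/(1·1 + 0) = 5/1; p² − 22·q² = 25 − 22 = 3.
  k = 2: m = 2, d = 3, a = ⌊(4 + 2)/3⌋ = 2; p/q = (2·5 + 4)/(2·1 + 1) = 14/3; p² − 22·q² = 196 − 198 = -2.
  k = 3: m = 4, d = 2, a = ⌊(4 + 4)/2⌋ = 4; p/q = (4·14 + 5)/(4·3 + 1) = 61/13; p² − 22·q² = 3721 − 3718 = 3.
  k = 4: m = 4, d = 3, a = ⌊(4 + 4)/3⌋ = 2; p/q = (2·61 + 14)/(2·13 + 3) = 136/29; p² − 22·q² = 18496 − 18502 = -6.
  k = 5: m = 2, d = 6, a = ⌊(4 + 2)/6⌋ = 1; p/q = (1·136 + 61)/(1·29 + 13) = 197/42; p² − 22·q² = 38809 − 38808 = 1.
  The first convergent with p² − 22·q² = 1 gives the fundamental solution (x₁, y₁) = (197, 42).
Step 2: Apply the recurrence (x_{n+1}, y_{n+1}) = (x₁x_n + 22y₁y_n, x₁y_n + y₁x_n) repeatedly.
  From (x_1, y_1) = (197, 42): x_2 = 197·197 + 22·42·42 = 77617; y_2 = 197·42 + 42·197 = 16548.
Step 3: Verify x_2² - 22·y_2² = 6024398689 - 6024398688 = 1 (should be 1). ✓

(x_1, y_1) = (197, 42); (x_2, y_2) = (77617, 16548).


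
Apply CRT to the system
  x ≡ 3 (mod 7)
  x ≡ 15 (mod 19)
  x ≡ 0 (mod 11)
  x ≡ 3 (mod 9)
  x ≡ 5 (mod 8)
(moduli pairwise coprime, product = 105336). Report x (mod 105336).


Product of moduli M = 7 · 19 · 11 · 9 · 8 = 105336.
Merge one congruence at a time:
  Start: x ≡ 3 (mod 7).
  Combine with x ≡ 15 (mod 19); new modulus lcm = 133.
    Write x = 3 + 7·t and substitute into x ≡ 15 (mod 19): 7·t ≡ 15 − 3 = 12 (mod 19).
    The inverse of 7 mod 19 is 11 (since 7·11 = 77 = 4·19 + 1), so t ≡ 11·12 = 132 ≡ 18 (mod 19).
    Then x = 3 + 7·18 = 129, valid modulo lcm(7, 19) = 133: x ≡ 129 (mod 133).
  Combine with x ≡ 0 (mod 11); new modulus lcm = 1463.
    Write x = 129 + 133·t and substitute into x ≡ 0 (mod 11): 133·t ≡ 0 − 129 = -129 (mod 11).
    Reduce coefficients mod 11: 1·t ≡ 3 (mod 11).
    So t ≡ 3 (mod 11).
    Then x = 129 + 133·3 = 528, valid modulo lcm(133, 11) = 1463: x ≡ 528 (mod 1463).
  Combine with x ≡ 3 (mod 9); new modulus lcm = 13167.
    Write x = 528 + 1463·t and substitute into x ≡ 3 (mod 9): 1463·t ≡ 3 − 528 = -525 (mod 9).
    Reduce coefficients mod 9: 5·t ≡ 6 (mod 9).
    The inverse of 5 mod 9 is 2 (since 5·2 = 10 = 1·9 + 1), so t ≡ 2·6 = 12 ≡ 3 (mod 9).
    Then x = 528 + 1463·3 = 4917, valid modulo lcm(1463, 9) = 13167: x ≡ 4917 (mod 13167).
  Combine with x ≡ 5 (mod 8); new modulus lcm = 105336.
    Write x = 4917 + 13167·t and substitute into x ≡ 5 (mod 8): 13167·t ≡ 5 − 4917 = -4912 (mod 8).
    Reduce coefficients mod 8: 7·t ≡ 0 (mod 8).
    The inverse of 7 mod 8 is 7 (since 7·7 = 49 = 6·8 + 1), so t ≡ 7·0 = 0 ≡ 0 (mod 8).
    Then x = 4917 + 13167·0 = 4917, valid modulo lcm(13167, 8) = 105336: x ≡ 4917 (mod 105336).
Verify against each original: 4917 mod 7 = 3, 4917 mod 19 = 15, 4917 mod 11 = 0, 4917 mod 9 = 3, 4917 mod 8 = 5.

x ≡ 4917 (mod 105336).


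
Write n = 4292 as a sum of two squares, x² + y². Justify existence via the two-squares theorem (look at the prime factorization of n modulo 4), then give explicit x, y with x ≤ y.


Step 1: Factor n = 4292 = 2^2 · 29 · 37.
Step 2: Check the mod-4 condition on each prime factor: 2 = 2 (special); 29 ≡ 1 (mod 4), exponent 1; 37 ≡ 1 (mod 4), exponent 1.
All primes ≡ 3 (mod 4) appear to even exponent (or don't appear), so by the two-squares theorem n IS expressible as a sum of two squares.
Step 3: Build a representation. Group n = k² · m with k = 2 and m = 29 · 37 = 1073 (a product of primes ≡ 1 (mod 4)); a representation of m scales to one of n via (k·x)² + (k·y)² = k²(x² + y²). Each prime p ≡ 1 (mod 4) is itself a sum of two squares; find a² by testing p − a² for a perfect square:
  29: 29 − 1² = 28, 29 − 2² = 25 = 5² ⇒ 29 = 2² + 5².
  37: 37 − 1² = 36 = 6² ⇒ 37 = 1² + 6².
  Combine using the Brahmagupta–Fibonacci identity (a² + b²)(c² + d²) = (ac − bd)² + (ad + bc)² = (ac + bd)² + (ad − bc)²:
  29 · 37 = 1073: from (2² + 5²)(1² + 6²), take (2·1 − 5·6, 2·6 + 5·1) = (2 − 30, 12 + 5) = (-28, 17); dropping signs (only squares matter) gives (28, 17); check 28² + 17² = 784 + 289 = 1073 ✓.
  Scale by k = 2: (2·28, 2·17) = (56, 34).
Step 4: Order so x ≤ y and verify: 34² + 56² = 1156 + 3136 = 4292 = n. ✓

n = 4292 = 34² + 56² (one valid representation with x ≤ y).


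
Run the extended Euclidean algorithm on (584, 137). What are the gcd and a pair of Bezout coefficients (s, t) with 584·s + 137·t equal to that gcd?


Euclidean algorithm on (584, 137) — divide until remainder is 0:
  584 = 4 · 137 + 36
  137 = 3 · 36 + 29
  36 = 1 · 29 + 7
  29 = 4 · 7 + 1
  7 = 7 · 1 + 0
gcd(584, 137) = 1.
Track Bezout coefficients alongside the remainders: start with r₀ = 584 = a·1 + b·0 (s = 1, t = 0) and r₁ = 137 = a·0 + b·1 (s = 0, t = 1); each new remainder r_{k+1} = r_{k-1} − q_k·r_k inherits s_{k+1} = s_{k-1} − q_k·s_k, t_{k+1} = t_{k-1} − q_k·t_k, so r_k = a·s_k + b·t_k at every step:
  q = 4: r = 36, s = 1 − 4·0 = 1, t = 0 − 4·1 = -4  (check: 584·1 + 137·(-4) = 36)
  q = 3: r = 29, s = 0 − 3·1 = -3, t = 1 − 3·(-4) = 13  (check: 584·(-3) + 137·13 = 29)
  q = 1: r = 7, s = 1 − 1·(-3) = 4, t = -4 − 1·13 = -17  (check: 584·4 + 137·(-17) = 7)
  q = 4: r = 1, s = -3 − 4·4 = -19, t = 13 − 4·(-17) = 81  (check: 584·(-19) + 137·81 = 1)
The row with r = 1 (the gcd) gives the Bezout coefficients s = -19, t = 81.
Result: 584 · (-19) + 137 · (81) = 1.

gcd(584, 137) = 1; s = -19, t = 81 (check: 584·(-19) + 137·81 = 1).


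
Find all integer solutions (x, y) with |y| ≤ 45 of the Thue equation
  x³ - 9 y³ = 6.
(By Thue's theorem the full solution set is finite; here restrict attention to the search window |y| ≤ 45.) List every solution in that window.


The equation is x³ - 9y³ = 6. For fixed y, x³ = 9·y³ + 6, so a solution requires the RHS to be a perfect cube.
Strategy: iterate y from -45 to 45, compute RHS = 9·y³ + 6, and check whether it is a (positive or negative) perfect cube.
Check small values of y:
  y = 0: RHS = 6 is not a perfect cube.
  y = 1: RHS = 15 is not a perfect cube.
  y = -1: RHS = -3 is not a perfect cube.
  y = 2: RHS = 78 is not a perfect cube.
  y = -2: RHS = -66 is not a perfect cube.
  y = 3: RHS = 249 is not a perfect cube.
  y = -3: RHS = -237 is not a perfect cube.
Continuing the search up to |y| = 45 finds no solutions either.
No (x, y) in the scanned range satisfies the equation.

No integer solutions with |y| ≤ 45.


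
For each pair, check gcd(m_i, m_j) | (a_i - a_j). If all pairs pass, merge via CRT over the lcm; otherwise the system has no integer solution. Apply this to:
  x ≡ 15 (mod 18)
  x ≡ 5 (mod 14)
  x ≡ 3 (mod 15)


Moduli 18, 14, 15 are not pairwise coprime, so CRT works modulo lcm(m_i) when all pairwise compatibility conditions hold.
Pairwise compatibility: gcd(m_i, m_j) must divide a_i - a_j for every pair.
Merge one congruence at a time:
  Start: x ≡ 15 (mod 18).
  Combine with x ≡ 5 (mod 14): gcd(18, 14) = 2; 5 - 15 = -10, which IS divisible by 2, so compatible.
    Write x = 15 + 18·t and substitute into x ≡ 5 (mod 14): 18·t ≡ 5 − 15 = -10 (mod 14).
    Divide the congruence (and modulus) by g = 2: 9·t ≡ -5 (mod 7).
    Reduce coefficients mod 7: 2·t ≡ 2 (mod 7).
    The inverse of 2 mod 7 is 4 (since 2·4 = 8 = 1·7 + 1), so t ≡ 4·2 = 8 ≡ 1 (mod 7).
    Then x = 15 + 18·1 = 33, valid modulo lcm(18, 14) = 126: x ≡ 33 (mod 126).
  Combine with x ≡ 3 (mod 15): gcd(126, 15) = 3; 3 - 33 = -30, which IS divisible by 3, so compatible.
    Write x = 33 + 126·t and substitute into x ≡ 3 (mod 15): 126·t ≡ 3 − 33 = -30 (mod 15).
    Divide the congruence (and modulus) by g = 3: 42·t ≡ -10 (mod 5).
    Reduce coefficients mod 5: 2·t ≡ 0 (mod 5).
    The inverse of 2 mod 5 is 3 (since 2·3 = 6 = 1·5 + 1), so t ≡ 3·0 = 0 ≡ 0 (mod 5).
    Then x = 33 + 126·0 = 33, valid modulo lcm(126, 15) = 630: x ≡ 33 (mod 630).
Verify: 33 mod 18 = 15, 33 mod 14 = 5, 33 mod 15 = 3.

x ≡ 33 (mod 630).


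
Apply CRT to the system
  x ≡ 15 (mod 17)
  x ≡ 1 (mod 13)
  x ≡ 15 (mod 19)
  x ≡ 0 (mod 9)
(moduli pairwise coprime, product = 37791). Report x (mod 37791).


Product of moduli M = 17 · 13 · 19 · 9 = 37791.
Merge one congruence at a time:
  Start: x ≡ 15 (mod 17).
  Combine with x ≡ 1 (mod 13); new modulus lcm = 221.
    Write x = 15 + 17·t and substitute into x ≡ 1 (mod 13): 17·t ≡ 1 − 15 = -14 (mod 13).
    Reduce coefficients mod 13: 4·t ≡ 12 (mod 13).
    The inverse of 4 mod 13 is 10 (since 4·10 = 40 = 3·13 + 1), so t ≡ 10·12 = 120 ≡ 3 (mod 13).
    Then x = 15 + 17·3 = 66, valid modulo lcm(17, 13) = 221: x ≡ 66 (mod 221).
  Combine with x ≡ 15 (mod 19); new modulus lcm = 4199.
    Write x = 66 + 221·t and substitute into x ≡ 15 (mod 19): 221·t ≡ 15 − 66 = -51 (mod 19).
    Reduce coefficients mod 19: 12·t ≡ 6 (mod 19).
    The inverse of 12 mod 19 is 8 (since 12·8 = 96 = 5·19 + 1), so t ≡ 8·6 = 48 ≡ 10 (mod 19).
    Then x = 66 + 221·10 = 2276, valid modulo lcm(221, 19) = 4199: x ≡ 2276 (mod 4199).
  Combine with x ≡ 0 (mod 9); new modulus lcm = 37791.
    Write x = 2276 + 4199·t and substitute into x ≡ 0 (mod 9): 4199·t ≡ 0 − 2276 = -2276 (mod 9).
    Reduce coefficients mod 9: 5·t ≡ 1 (mod 9).
    The inverse of 5 mod 9 is 2 (since 5·2 = 10 = 1·9 + 1), so t ≡ 2·1 = 2 ≡ 2 (mod 9).
    Then x = 2276 + 4199·2 = 10674, valid modulo lcm(4199, 9) = 37791: x ≡ 10674 (mod 37791).
Verify against each original: 10674 mod 17 = 15, 10674 mod 13 = 1, 10674 mod 19 = 15, 10674 mod 9 = 0.

x ≡ 10674 (mod 37791).


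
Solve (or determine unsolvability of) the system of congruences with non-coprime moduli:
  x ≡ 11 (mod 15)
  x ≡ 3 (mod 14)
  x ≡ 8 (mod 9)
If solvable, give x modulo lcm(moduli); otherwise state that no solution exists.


Moduli 15, 14, 9 are not pairwise coprime, so CRT works modulo lcm(m_i) when all pairwise compatibility conditions hold.
Pairwise compatibility: gcd(m_i, m_j) must divide a_i - a_j for every pair.
Merge one congruence at a time:
  Start: x ≡ 11 (mod 15).
  Combine with x ≡ 3 (mod 14): gcd(15, 14) = 1; 3 - 11 = -8, which IS divisible by 1, so compatible.
    Write x = 11 + 15·t and substitute into x ≡ 3 (mod 14): 15·t ≡ 3 − 11 = -8 (mod 14).
    Reduce coefficients mod 14: 1·t ≡ 6 (mod 14).
    So t ≡ 6 (mod 14).
    Then x = 11 + 15·6 = 101, valid modulo lcm(15, 14) = 210: x ≡ 101 (mod 210).
  Combine with x ≡ 8 (mod 9): gcd(210, 9) = 3; 8 - 101 = -93, which IS divisible by 3, so compatible.
    Write x = 101 + 210·t and substitute into x ≡ 8 (mod 9): 210·t ≡ 8 − 101 = -93 (mod 9).
    Divide the congruence (and modulus) by g = 3: 70·t ≡ -31 (mod 3).
    Reduce coefficients mod 3: 1·t ≡ 2 (mod 3).
    So t ≡ 2 (mod 3).
    Then x = 101 + 210·2 = 521, valid modulo lcm(210, 9) = 630: x ≡ 521 (mod 630).
Verify: 521 mod 15 = 11, 521 mod 14 = 3, 521 mod 9 = 8.

x ≡ 521 (mod 630).


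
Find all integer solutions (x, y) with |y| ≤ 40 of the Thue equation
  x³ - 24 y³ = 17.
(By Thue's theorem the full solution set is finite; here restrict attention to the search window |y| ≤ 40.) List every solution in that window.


The equation is x³ - 24y³ = 17. For fixed y, x³ = 24·y³ + 17, so a solution requires the RHS to be a perfect cube.
Strategy: iterate y from -40 to 40, compute RHS = 24·y³ + 17, and check whether it is a (positive or negative) perfect cube.
Check small values of y:
  y = 0: RHS = 17 is not a perfect cube.
  y = 1: RHS = 41 is not a perfect cube.
  y = -1: RHS = -7 is not a perfect cube.
  y = 2: RHS = 209 is not a perfect cube.
  y = -2: RHS = -175 is not a perfect cube.
  y = 3: RHS = 665 is not a perfect cube.
  y = -3: RHS = -631 is not a perfect cube.
Continuing the search up to |y| = 40 finds no solutions either.
No (x, y) in the scanned range satisfies the equation.

No integer solutions with |y| ≤ 40.


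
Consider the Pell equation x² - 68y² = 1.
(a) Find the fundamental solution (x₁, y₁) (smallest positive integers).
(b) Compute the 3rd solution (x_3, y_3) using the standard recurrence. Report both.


Step 1: Find the fundamental solution (x₁, y₁) of x² - 68y² = 1.
  Expand √68 as a continued fraction. a₀ = ⌊√68⌋ = 8; iterate m_{k+1} = d_k·a_k − m_k, d_{k+1} = (68 − m_{k+1}²)/d_k, a_{k+1} = ⌊(a₀ + m_{k+1})/d_{k+1}⌋ (starting m₀ = 0, d₀ = 1), with convergents p_k = a_k·p_{k-1} + p_{k-2}, q_k = a_k·q_{k-1} + q_{k-2} (p₋₁ = 1, q₋₁ = 0):
  k = 0: a₀ = 8; p₀/q₀ = 8/1; p₀² − 68·q₀² = 64 − 68 = -4.
  k = 1: m = 8, d = 4, a = ⌊(8 + 8)/4⌋ = 4; p/q = (4·8 + 1)/(4·1 + 0) = 33/4; p² − 68·q² = 1089 − 1088 = 1.
  The first convergent with p² − 68·q² = 1 gives the fundamental solution (x₁, y₁) = (33, 4).
Step 2: Apply the recurrence (x_{n+1}, y_{n+1}) = (x₁x_n + 68y₁y_n, x₁y_n + y₁x_n) repeatedly.
  From (x_1, y_1) = (33, 4): x_2 = 33·33 + 68·4·4 = 2177; y_2 = 33·4 + 4·33 = 264.
  From (x_2, y_2) = (2177, 264): x_3 = 33·2177 + 68·4·264 = 143649; y_3 = 33·264 + 4·2177 = 17420.
Step 3: Verify x_3² - 68·y_3² = 20635035201 - 20635035200 = 1 (should be 1). ✓

(x_1, y_1) = (33, 4); (x_3, y_3) = (143649, 17420).


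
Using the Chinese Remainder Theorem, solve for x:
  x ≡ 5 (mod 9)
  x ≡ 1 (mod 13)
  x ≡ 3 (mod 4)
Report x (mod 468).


Moduli 9, 13, 4 are pairwise coprime; by CRT there is a unique solution modulo M = 9 · 13 · 4 = 468.
Solve pairwise, accumulating the modulus:
  Start with x ≡ 5 (mod 9).
  Combine with x ≡ 1 (mod 13): since gcd(9, 13) = 1, we get a unique residue mod 117.
    Write x = 5 + 9·t and substitute into x ≡ 1 (mod 13): 9·t ≡ 1 − 5 = -4 (mod 13).
    Reduce coefficients mod 13: 9·t ≡ 9 (mod 13).
    The inverse of 9 mod 13 is 3 (since 9·3 = 27 = 2·13 + 1), so t ≡ 3·9 = 27 ≡ 1 (mod 13).
    Then x = 5 + 9·1 = 14, valid modulo lcm(9, 13) = 117: x ≡ 14 (mod 117).
  Combine with x ≡ 3 (mod 4): since gcd(117, 4) = 1, we get a unique residue mod 468.
    Write x = 14 + 117·t and substitute into x ≡ 3 (mod 4): 117·t ≡ 3 − 14 = -11 (mod 4).
    Reduce coefficients mod 4: 1·t ≡ 1 (mod 4).
    So t ≡ 1 (mod 4).
    Then x = 14 + 117·1 = 131, valid modulo lcm(117, 4) = 468: x ≡ 131 (mod 468).
Verify: 131 mod 9 = 5 ✓, 131 mod 13 = 1 ✓, 131 mod 4 = 3 ✓.

x ≡ 131 (mod 468).


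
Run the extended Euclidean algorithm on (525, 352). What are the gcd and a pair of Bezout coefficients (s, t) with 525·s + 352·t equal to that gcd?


Euclidean algorithm on (525, 352) — divide until remainder is 0:
  525 = 1 · 352 + 173
  352 = 2 · 173 + 6
  173 = 28 · 6 + 5
  6 = 1 · 5 + 1
  5 = 5 · 1 + 0
gcd(525, 352) = 1.
Track Bezout coefficients alongside the remainders: start with r₀ = 525 = a·1 + b·0 (s = 1, t = 0) and r₁ = 352 = a·0 + b·1 (s = 0, t = 1); each new remainder r_{k+1} = r_{k-1} − q_k·r_k inherits s_{k+1} = s_{k-1} − q_k·s_k, t_{k+1} = t_{k-1} − q_k·t_k, so r_k = a·s_k + b·t_k at every step:
  q = 1: r = 173, s = 1 − 1·0 = 1, t = 0 − 1·1 = -1  (check: 525·1 + 352·(-1) = 173)
  q = 2: r = 6, s = 0 − 2·1 = -2, t = 1 − 2·(-1) = 3  (check: 525·(-2) + 352·3 = 6)
  q = 28: r = 5, s = 1 − 28·(-2) = 57, t = -1 − 28·3 = -85  (check: 525·57 + 352·(-85) = 5)
  q = 1: r = 1, s = -2 − 1·57 = -59, t = 3 − 1·(-85) = 88  (check: 525·(-59) + 352·88 = 1)
The row with r = 1 (the gcd) gives the Bezout coefficients s = -59, t = 88.
Result: 525 · (-59) + 352 · (88) = 1.

gcd(525, 352) = 1; s = -59, t = 88 (check: 525·(-59) + 352·88 = 1).


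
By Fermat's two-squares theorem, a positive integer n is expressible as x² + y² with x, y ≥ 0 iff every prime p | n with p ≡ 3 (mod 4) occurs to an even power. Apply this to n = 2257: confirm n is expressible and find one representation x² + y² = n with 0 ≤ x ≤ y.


Step 1: Factor n = 2257 = 37 · 61.
Step 2: Check the mod-4 condition on each prime factor: 37 ≡ 1 (mod 4), exponent 1; 61 ≡ 1 (mod 4), exponent 1.
All primes ≡ 3 (mod 4) appear to even exponent (or don't appear), so by the two-squares theorem n IS expressible as a sum of two squares.
Step 3: Build a representation. Here n = 37 · 61 is a product of primes ≡ 1 (mod 4). Each prime p ≡ 1 (mod 4) is itself a sum of two squares; find a² by testing p − a² for a perfect square:
  37: 37 − 1² = 36 = 6² ⇒ 37 = 1² + 6².
  61: 61 − 1² = 60, 61 − 2² = 57, 61 − 3² = 52, 61 − 4² = 45, 61 − 5² = 36 = 6² ⇒ 61 = 5² + 6².
  Combine using the Brahmagupta–Fibonacci identity (a² + b²)(c² + d²) = (ac − bd)² + (ad + bc)² = (ac + bd)² + (ad − bc)²:
  37 · 61 = 2257: from (1² + 6²)(5² + 6²), take (1·5 − 6·6, 1·6 + 6·5) = (5 − 36, 6 + 30) = (-31, 36); dropping signs (only squares matter) gives (31, 36); check 31² + 36² = 961 + 1296 = 2257 ✓.
Step 4: Order so x ≤ y and verify: 31² + 36² = 961 + 1296 = 2257 = n. ✓

n = 2257 = 31² + 36² (one valid representation with x ≤ y).


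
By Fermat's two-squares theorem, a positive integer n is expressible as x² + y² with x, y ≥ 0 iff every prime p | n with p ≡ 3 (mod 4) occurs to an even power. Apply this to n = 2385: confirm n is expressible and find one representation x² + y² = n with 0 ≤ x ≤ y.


Step 1: Factor n = 2385 = 3^2 · 5 · 53.
Step 2: Check the mod-4 condition on each prime factor: 3 ≡ 3 (mod 4), exponent 2 (must be even); 5 ≡ 1 (mod 4), exponent 1; 53 ≡ 1 (mod 4), exponent 1.
All primes ≡ 3 (mod 4) appear to even exponent (or don't appear), so by the two-squares theorem n IS expressible as a sum of two squares.
Step 3: Build a representation. Group n = k² · m with k = 3 and m = 5 · 53 = 265 (a product of primes ≡ 1 (mod 4)); a representation of m scales to one of n via (k·x)² + (k·y)² = k²(x² + y²). Each prime p ≡ 1 (mod 4) is itself a sum of two squares; find a² by testing p − a² for a perfect square:
  5: 5 − 1² = 4 = 2² ⇒ 5 = 1² + 2².
  53: 53 − 1² = 52, 53 − 2² = 49 = 7² ⇒ 53 = 2² + 7².
  Combine using the Brahmagupta–Fibonacci identity (a² + b²)(c² + d²) = (ac − bd)² + (ad + bc)² = (ac + bd)² + (ad − bc)²:
  5 · 53 = 265: from (1² + 2²)(2² + 7²), take (1·2 − 2·7, 1·7 + 2·2) = (2 − 14, 7 + 4) = (-12, 11); dropping signs (only squares matter) gives (12, 11); check 12² + 11² = 144 + 121 = 265 ✓.
  Scale by k = 3: (3·12, 3·11) = (36, 33).
Step 4: Order so x ≤ y and verify: 33² + 36² = 1089 + 1296 = 2385 = n. ✓

n = 2385 = 33² + 36² (one valid representation with x ≤ y).


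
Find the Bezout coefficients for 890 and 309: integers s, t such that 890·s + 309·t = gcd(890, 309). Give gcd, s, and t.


Euclidean algorithm on (890, 309) — divide until remainder is 0:
  890 = 2 · 309 + 272
  309 = 1 · 272 + 37
  272 = 7 · 37 + 13
  37 = 2 · 13 + 11
  13 = 1 · 11 + 2
  11 = 5 · 2 + 1
  2 = 2 · 1 + 0
gcd(890, 309) = 1.
Track Bezout coefficients alongside the remainders: start with r₀ = 890 = a·1 + b·0 (s = 1, t = 0) and r₁ = 309 = a·0 + b·1 (s = 0, t = 1); each new remainder r_{k+1} = r_{k-1} − q_k·r_k inherits s_{k+1} = s_{k-1} − q_k·s_k, t_{k+1} = t_{k-1} − q_k·t_k, so r_k = a·s_k + b·t_k at every step:
  q = 2: r = 272, s = 1 − 2·0 = 1, t = 0 − 2·1 = -2  (check: 890·1 + 309·(-2) = 272)
  q = 1: r = 37, s = 0 − 1·1 = -1, t = 1 − 1·(-2) = 3  (check: 890·(-1) + 309·3 = 37)
  q = 7: r = 13, s = 1 − 7·(-1) = 8, t = -2 − 7·3 = -23  (check: 890·8 + 309·(-23) = 13)
  q = 2: r = 11, s = -1 − 2·8 = -17, t = 3 − 2·(-23) = 49  (check: 890·(-17) + 309·49 = 11)
  q = 1: r = 2, s = 8 − 1·(-17) = 25, t = -23 − 1·49 = -72  (check: 890·25 + 309·(-72) = 2)
  q = 5: r = 1, s = -17 − 5·25 = -142, t = 49 − 5·(-72) = 409  (check: 890·(-142) + 309·409 = 1)
The row with r = 1 (the gcd) gives the Bezout coefficients s = -142, t = 409.
Result: 890 · (-142) + 309 · (409) = 1.

gcd(890, 309) = 1; s = -142, t = 409 (check: 890·(-142) + 309·409 = 1).


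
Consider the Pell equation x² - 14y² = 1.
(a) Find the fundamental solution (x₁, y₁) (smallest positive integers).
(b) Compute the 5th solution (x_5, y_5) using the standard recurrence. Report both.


Step 1: Find the fundamental solution (x₁, y₁) of x² - 14y² = 1.
  Expand √14 as a continued fraction. a₀ = ⌊√14⌋ = 3; iterate m_{k+1} = d_k·a_k − m_k, d_{k+1} = (14 − m_{k+1}²)/d_k, a_{k+1} = ⌊(a₀ + m_{k+1})/d_{k+1}⌋ (starting m₀ = 0, d₀ = 1), with convergents p_k = a_k·p_{k-1} + p_{k-2}, q_k = a_k·q_{k-1} + q_{k-2} (p₋₁ = 1, q₋₁ = 0):
  k = 0: a₀ = 3; p₀/q₀ = 3/1; p₀² − 14·q₀² = 9 − 14 = -5.
  k = 1: m = 3, d = 5, a = ⌊(3 + 3)/5⌋ = 1; p/q = (1·3 + 1)/(1·1 + 0) = 4/1; p² − 14·q² = 16 − 14 = 2.
  k = 2: m = 2, d = 2, a = ⌊(3 + 2)/2⌋ = 2; p/q = (2·4 + 3)/(2·1 + 1) = 11/3; p² − 14·q² = 121 − 126 = -5.
  k = 3: m = 2, d = 5, a = ⌊(3 + 2)/5⌋ = 1; p/q = (1·11 + 4)/(1·3 + 1) = 15/4; p² − 14·q² = 225 − 224 = 1.
  The first convergent with p² − 14·q² = 1 gives the fundamental solution (x₁, y₁) = (15, 4).
Step 2: Apply the recurrence (x_{n+1}, y_{n+1}) = (x₁x_n + 14y₁y_n, x₁y_n + y₁x_n) repeatedly.
  From (x_1, y_1) = (15, 4): x_2 = 15·15 + 14·4·4 = 449; y_2 = 15·4 + 4·15 = 120.
  From (x_2, y_2) = (449, 120): x_3 = 15·449 + 14·4·120 = 13455; y_3 = 15·120 + 4·449 = 3596.
  From (x_3, y_3) = (13455, 3596): x_4 = 15·13455 + 14·4·3596 = 403201; y_4 = 15·3596 + 4·13455 = 107760.
  From (x_4, y_4) = (403201, 107760): x_5 = 15·403201 + 14·4·107760 = 12082575; y_5 = 15·107760 + 4·403201 = 3229204.
Step 3: Verify x_5² - 14·y_5² = 145988618630625 - 145988618630624 = 1 (should be 1). ✓

(x_1, y_1) = (15, 4); (x_5, y_5) = (12082575, 3229204).


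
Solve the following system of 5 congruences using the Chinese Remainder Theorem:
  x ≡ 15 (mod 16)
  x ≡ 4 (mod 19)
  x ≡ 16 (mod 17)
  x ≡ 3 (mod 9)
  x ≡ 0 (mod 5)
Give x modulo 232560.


Product of moduli M = 16 · 19 · 17 · 9 · 5 = 232560.
Merge one congruence at a time:
  Start: x ≡ 15 (mod 16).
  Combine with x ≡ 4 (mod 19); new modulus lcm = 304.
    Write x = 15 + 16·t and substitute into x ≡ 4 (mod 19): 16·t ≡ 4 − 15 = -11 (mod 19).
    Reduce coefficients mod 19: 16·t ≡ 8 (mod 19).
    The inverse of 16 mod 19 is 6 (since 16·6 = 96 = 5·19 + 1), so t ≡ 6·8 = 48 ≡ 10 (mod 19).
    Then x = 15 + 16·10 = 175, valid modulo lcm(16, 19) = 304: x ≡ 175 (mod 304).
  Combine with x ≡ 16 (mod 17); new modulus lcm = 5168.
    Write x = 175 + 304·t and substitute into x ≡ 16 (mod 17): 304·t ≡ 16 − 175 = -159 (mod 17).
    Reduce coefficients mod 17: 15·t ≡ 11 (mod 17).
    The inverse of 15 mod 17 is 8 (since 15·8 = 120 = 7·17 + 1), so t ≡ 8·11 = 88 ≡ 3 (mod 17).
    Then x = 175 + 304·3 = 1087, valid modulo lcm(304, 17) = 5168: x ≡ 1087 (mod 5168).
  Combine with x ≡ 3 (mod 9); new modulus lcm = 46512.
    Write x = 1087 + 5168·t and substitute into x ≡ 3 (mod 9): 5168·t ≡ 3 − 1087 = -1084 (mod 9).
    Reduce coefficients mod 9: 2·t ≡ 5 (mod 9).
    The inverse of 2 mod 9 is 5 (since 2·5 = 10 = 1·9 + 1), so t ≡ 5·5 = 25 ≡ 7 (mod 9).
    Then x = 1087 + 5168·7 = 37263, valid modulo lcm(5168, 9) = 46512: x ≡ 37263 (mod 46512).
  Combine with x ≡ 0 (mod 5); new modulus lcm = 232560.
    Write x = 37263 + 46512·t and substitute into x ≡ 0 (mod 5): 46512·t ≡ 0 − 37263 = -37263 (mod 5).
    Reduce coefficients mod 5: 2·t ≡ 2 (mod 5).
    The inverse of 2 mod 5 is 3 (since 2·3 = 6 = 1·5 + 1), so t ≡ 3·2 = 6 ≡ 1 (mod 5).
    Then x = 37263 + 46512·1 = 83775, valid modulo lcm(46512, 5) = 232560: x ≡ 83775 (mod 232560).
Verify against each original: 83775 mod 16 = 15, 83775 mod 19 = 4, 83775 mod 17 = 16, 83775 mod 9 = 3, 83775 mod 5 = 0.

x ≡ 83775 (mod 232560).


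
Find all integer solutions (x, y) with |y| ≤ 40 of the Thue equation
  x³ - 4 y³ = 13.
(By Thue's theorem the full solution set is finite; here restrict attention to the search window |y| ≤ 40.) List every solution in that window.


The equation is x³ - 4y³ = 13. For fixed y, x³ = 4·y³ + 13, so a solution requires the RHS to be a perfect cube.
Strategy: iterate y from -40 to 40, compute RHS = 4·y³ + 13, and check whether it is a (positive or negative) perfect cube.
Check small values of y:
  y = 0: RHS = 13 is not a perfect cube.
  y = 1: RHS = 17 is not a perfect cube.
  y = -1: RHS = 9 is not a perfect cube.
  y = 2: RHS = 45 is not a perfect cube.
  y = -2: RHS = -19 is not a perfect cube.
  y = 3: RHS = 121 is not a perfect cube.
  y = -3: RHS = -95 is not a perfect cube.
Continuing the search up to |y| = 40 finds no solutions either.
No (x, y) in the scanned range satisfies the equation.

No integer solutions with |y| ≤ 40.


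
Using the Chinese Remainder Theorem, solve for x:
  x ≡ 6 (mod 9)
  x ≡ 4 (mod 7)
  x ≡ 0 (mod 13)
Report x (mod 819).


Moduli 9, 7, 13 are pairwise coprime; by CRT there is a unique solution modulo M = 9 · 7 · 13 = 819.
Solve pairwise, accumulating the modulus:
  Start with x ≡ 6 (mod 9).
  Combine with x ≡ 4 (mod 7): since gcd(9, 7) = 1, we get a unique residue mod 63.
    Write x = 6 + 9·t and substitute into x ≡ 4 (mod 7): 9·t ≡ 4 − 6 = -2 (mod 7).
    Reduce coefficients mod 7: 2·t ≡ 5 (mod 7).
    The inverse of 2 mod 7 is 4 (since 2·4 = 8 = 1·7 + 1), so t ≡ 4·5 = 20 ≡ 6 (mod 7).
    Then x = 6 + 9·6 = 60, valid modulo lcm(9, 7) = 63: x ≡ 60 (mod 63).
  Combine with x ≡ 0 (mod 13): since gcd(63, 13) = 1, we get a unique residue mod 819.
    Write x = 60 + 63·t and substitute into x ≡ 0 (mod 13): 63·t ≡ 0 − 60 = -60 (mod 13).
    Reduce coefficients mod 13: 11·t ≡ 5 (mod 13).
    The inverse of 11 mod 13 is 6 (since 11·6 = 66 = 5·13 + 1), so t ≡ 6·5 = 30 ≡ 4 (mod 13).
    Then x = 60 + 63·4 = 312, valid modulo lcm(63, 13) = 819: x ≡ 312 (mod 819).
Verify: 312 mod 9 = 6 ✓, 312 mod 7 = 4 ✓, 312 mod 13 = 0 ✓.

x ≡ 312 (mod 819).


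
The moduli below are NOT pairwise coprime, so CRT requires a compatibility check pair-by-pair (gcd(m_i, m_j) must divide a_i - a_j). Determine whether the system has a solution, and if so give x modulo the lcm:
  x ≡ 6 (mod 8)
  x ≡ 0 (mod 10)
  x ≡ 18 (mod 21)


Moduli 8, 10, 21 are not pairwise coprime, so CRT works modulo lcm(m_i) when all pairwise compatibility conditions hold.
Pairwise compatibility: gcd(m_i, m_j) must divide a_i - a_j for every pair.
Merge one congruence at a time:
  Start: x ≡ 6 (mod 8).
  Combine with x ≡ 0 (mod 10): gcd(8, 10) = 2; 0 - 6 = -6, which IS divisible by 2, so compatible.
    Write x = 6 + 8·t and substitute into x ≡ 0 (mod 10): 8·t ≡ 0 − 6 = -6 (mod 10).
    Divide the congruence (and modulus) by g = 2: 4·t ≡ -3 (mod 5).
    Reduce coefficients mod 5: 4·t ≡ 2 (mod 5).
    The inverse of 4 mod 5 is 4 (since 4·4 = 16 = 3·5 + 1), so t ≡ 4·2 = 8 ≡ 3 (mod 5).
    Then x = 6 + 8·3 = 30, valid modulo lcm(8, 10) = 40: x ≡ 30 (mod 40).
  Combine with x ≡ 18 (mod 21): gcd(40, 21) = 1; 18 - 30 = -12, which IS divisible by 1, so compatible.
    Write x = 30 + 40·t and substitute into x ≡ 18 (mod 21): 40·t ≡ 18 − 30 = -12 (mod 21).
    Reduce coefficients mod 21: 19·t ≡ 9 (mod 21).
    The inverse of 19 mod 21 is 10 (since 19·10 = 190 = 9·21 + 1), so t ≡ 10·9 = 90 ≡ 6 (mod 21).
    Then x = 30 + 40·6 = 270, valid modulo lcm(40, 21) = 840: x ≡ 270 (mod 840).
Verify: 270 mod 8 = 6, 270 mod 10 = 0, 270 mod 21 = 18.

x ≡ 270 (mod 840).


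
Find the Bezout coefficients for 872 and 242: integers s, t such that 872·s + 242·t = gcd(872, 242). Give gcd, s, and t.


Euclidean algorithm on (872, 242) — divide until remainder is 0:
  872 = 3 · 242 + 146
  242 = 1 · 146 + 96
  146 = 1 · 96 + 50
  96 = 1 · 50 + 46
  50 = 1 · 46 + 4
  46 = 11 · 4 + 2
  4 = 2 · 2 + 0
gcd(872, 242) = 2.
Track Bezout coefficients alongside the remainders: start with r₀ = 872 = a·1 + b·0 (s = 1, t = 0) and r₁ = 242 = a·0 + b·1 (s = 0, t = 1); each new remainder r_{k+1} = r_{k-1} − q_k·r_k inherits s_{k+1} = s_{k-1} − q_k·s_k, t_{k+1} = t_{k-1} − q_k·t_k, so r_k = a·s_k + b·t_k at every step:
  q = 3: r = 146, s = 1 − 3·0 = 1, t = 0 − 3·1 = -3  (check: 872·1 + 242·(-3) = 146)
  q = 1: r = 96, s = 0 − 1·1 = -1, t = 1 − 1·(-3) = 4  (check: 872·(-1) + 242·4 = 96)
  q = 1: r = 50, s = 1 − 1·(-1) = 2, t = -3 − 1·4 = -7  (check: 872·2 + 242·(-7) = 50)
  q = 1: r = 46, s = -1 − 1·2 = -3, t = 4 − 1·(-7) = 11  (check: 872·(-3) + 242·11 = 46)
  q = 1: r = 4, s = 2 − 1·(-3) = 5, t = -7 − 1·11 = -18  (check: 872·5 + 242·(-18) = 4)
  q = 11: r = 2, s = -3 − 11·5 = -58, t = 11 − 11·(-18) = 209  (check: 872·(-58) + 242·209 = 2)
The row with r = 2 (the gcd) gives the Bezout coefficients s = -58, t = 209.
Result: 872 · (-58) + 242 · (209) = 2.

gcd(872, 242) = 2; s = -58, t = 209 (check: 872·(-58) + 242·209 = 2).


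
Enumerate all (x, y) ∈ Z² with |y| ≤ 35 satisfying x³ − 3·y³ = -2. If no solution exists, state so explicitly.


The equation is x³ - 3y³ = -2. For fixed y, x³ = 3·y³ − 2, so a solution requires the RHS to be a perfect cube.
Strategy: iterate y from -35 to 35, compute RHS = 3·y³ − 2, and check whether it is a (positive or negative) perfect cube.
Check small values of y:
  y = 0: RHS = -2 is not a perfect cube.
  y = 1: RHS = 1 = (1)³ ⇒ x = 1 works.
  y = -1: RHS = -5 is not a perfect cube.
  y = 2: RHS = 22 is not a perfect cube.
  y = -2: RHS = -26 is not a perfect cube.
  y = 3: RHS = 79 is not a perfect cube.
  y = -3: RHS = -83 is not a perfect cube.
Continuing the search up to |y| = 35 finds no further solutions beyond those listed.
Collected solutions: (1, 1).

Solutions (with |y| ≤ 35): (1, 1).


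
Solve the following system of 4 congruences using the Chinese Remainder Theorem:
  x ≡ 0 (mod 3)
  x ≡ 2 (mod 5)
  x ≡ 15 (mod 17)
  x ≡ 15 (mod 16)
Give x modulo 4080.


Product of moduli M = 3 · 5 · 17 · 16 = 4080.
Merge one congruence at a time:
  Start: x ≡ 0 (mod 3).
  Combine with x ≡ 2 (mod 5); new modulus lcm = 15.
    Write x = 0 + 3·t and substitute into x ≡ 2 (mod 5): 3·t ≡ 2 − 0 = 2 (mod 5).
    The inverse of 3 mod 5 is 2 (since 3·2 = 6 = 1·5 + 1), so t ≡ 2·2 = 4 ≡ 4 (mod 5).
    Then x = 0 + 3·4 = 12, valid modulo lcm(3, 5) = 15: x ≡ 12 (mod 15).
  Combine with x ≡ 15 (mod 17); new modulus lcm = 255.
    Write x = 12 + 15·t and substitute into x ≡ 15 (mod 17): 15·t ≡ 15 − 12 = 3 (mod 17).
    The inverse of 15 mod 17 is 8 (since 15·8 = 120 = 7·17 + 1), so t ≡ 8·3 = 24 ≡ 7 (mod 17).
    Then x = 12 + 15·7 = 117, valid modulo lcm(15, 17) = 255: x ≡ 117 (mod 255).
  Combine with x ≡ 15 (mod 16); new modulus lcm = 4080.
    Write x = 117 + 255·t and substitute into x ≡ 15 (mod 16): 255·t ≡ 15 − 117 = -102 (mod 16).
    Reduce coefficients mod 16: 15·t ≡ 10 (mod 16).
    The inverse of 15 mod 16 is 15 (since 15·15 = 225 = 14·16 + 1), so t ≡ 15·10 = 150 ≡ 6 (mod 16).
    Then x = 117 + 255·6 = 1647, valid modulo lcm(255, 16) = 4080: x ≡ 1647 (mod 4080).
Verify against each original: 1647 mod 3 = 0, 1647 mod 5 = 2, 1647 mod 17 = 15, 1647 mod 16 = 15.

x ≡ 1647 (mod 4080).


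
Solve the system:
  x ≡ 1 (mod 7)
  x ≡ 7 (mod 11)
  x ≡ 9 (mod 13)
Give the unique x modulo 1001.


Moduli 7, 11, 13 are pairwise coprime; by CRT there is a unique solution modulo M = 7 · 11 · 13 = 1001.
Solve pairwise, accumulating the modulus:
  Start with x ≡ 1 (mod 7).
  Combine with x ≡ 7 (mod 11): since gcd(7, 11) = 1, we get a unique residue mod 77.
    Write x = 1 + 7·t and substitute into x ≡ 7 (mod 11): 7·t ≡ 7 − 1 = 6 (mod 11).
    The inverse of 7 mod 11 is 8 (since 7·8 = 56 = 5·11 + 1), so t ≡ 8·6 = 48 ≡ 4 (mod 11).
    Then x = 1 + 7·4 = 29, valid modulo lcm(7, 11) = 77: x ≡ 29 (mod 77).
  Combine with x ≡ 9 (mod 13): since gcd(77, 13) = 1, we get a unique residue mod 1001.
    Write x = 29 + 77·t and substitute into x ≡ 9 (mod 13): 77·t ≡ 9 − 29 = -20 (mod 13).
    Reduce coefficients mod 13: 12·t ≡ 6 (mod 13).
    The inverse of 12 mod 13 is 12 (since 12·12 = 144 = 11·13 + 1), so t ≡ 12·6 = 72 ≡ 7 (mod 13).
    Then x = 29 + 77·7 = 568, valid modulo lcm(77, 13) = 1001: x ≡ 568 (mod 1001).
Verify: 568 mod 7 = 1 ✓, 568 mod 11 = 7 ✓, 568 mod 13 = 9 ✓.

x ≡ 568 (mod 1001).


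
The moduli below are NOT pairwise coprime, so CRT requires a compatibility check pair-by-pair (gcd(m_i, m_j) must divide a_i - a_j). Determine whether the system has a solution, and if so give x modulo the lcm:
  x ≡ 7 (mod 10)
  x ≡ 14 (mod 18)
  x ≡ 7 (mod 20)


Moduli 10, 18, 20 are not pairwise coprime, so CRT works modulo lcm(m_i) when all pairwise compatibility conditions hold.
Pairwise compatibility: gcd(m_i, m_j) must divide a_i - a_j for every pair.
Merge one congruence at a time:
  Start: x ≡ 7 (mod 10).
  Combine with x ≡ 14 (mod 18): gcd(10, 18) = 2, and 14 - 7 = 7 is NOT divisible by 2.
    ⇒ system is inconsistent (no integer solution).

No solution (the system is inconsistent).


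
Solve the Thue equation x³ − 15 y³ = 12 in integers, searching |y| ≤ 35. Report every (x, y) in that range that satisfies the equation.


The equation is x³ - 15y³ = 12. For fixed y, x³ = 15·y³ + 12, so a solution requires the RHS to be a perfect cube.
Strategy: iterate y from -35 to 35, compute RHS = 15·y³ + 12, and check whether it is a (positive or negative) perfect cube.
Check small values of y:
  y = 0: RHS = 12 is not a perfect cube.
  y = 1: RHS = 27 = (3)³ ⇒ x = 3 works.
  y = -1: RHS = -3 is not a perfect cube.
  y = 2: RHS = 132 is not a perfect cube.
  y = -2: RHS = -108 is not a perfect cube.
  y = 3: RHS = 417 is not a perfect cube.
  y = -3: RHS = -393 is not a perfect cube.
Continuing the search up to |y| = 35 finds no further solutions beyond those listed.
Collected solutions: (3, 1).

Solutions (with |y| ≤ 35): (3, 1).


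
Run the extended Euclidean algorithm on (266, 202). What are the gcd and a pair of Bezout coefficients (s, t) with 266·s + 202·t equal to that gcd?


Euclidean algorithm on (266, 202) — divide until remainder is 0:
  266 = 1 · 202 + 64
  202 = 3 · 64 + 10
  64 = 6 · 10 + 4
  10 = 2 · 4 + 2
  4 = 2 · 2 + 0
gcd(266, 202) = 2.
Track Bezout coefficients alongside the remainders: start with r₀ = 266 = a·1 + b·0 (s = 1, t = 0) and r₁ = 202 = a·0 + b·1 (s = 0, t = 1); each new remainder r_{k+1} = r_{k-1} − q_k·r_k inherits s_{k+1} = s_{k-1} − q_k·s_k, t_{k+1} = t_{k-1} − q_k·t_k, so r_k = a·s_k + b·t_k at every step:
  q = 1: r = 64, s = 1 − 1·0 = 1, t = 0 − 1·1 = -1  (check: 266·1 + 202·(-1) = 64)
  q = 3: r = 10, s = 0 − 3·1 = -3, t = 1 − 3·(-1) = 4  (check: 266·(-3) + 202·4 = 10)
  q = 6: r = 4, s = 1 − 6·(-3) = 19, t = -1 − 6·4 = -25  (check: 266·19 + 202·(-25) = 4)
  q = 2: r = 2, s = -3 − 2·19 = -41, t = 4 − 2·(-25) = 54  (check: 266·(-41) + 202·54 = 2)
The row with r = 2 (the gcd) gives the Bezout coefficients s = -41, t = 54.
Result: 266 · (-41) + 202 · (54) = 2.

gcd(266, 202) = 2; s = -41, t = 54 (check: 266·(-41) + 202·54 = 2).


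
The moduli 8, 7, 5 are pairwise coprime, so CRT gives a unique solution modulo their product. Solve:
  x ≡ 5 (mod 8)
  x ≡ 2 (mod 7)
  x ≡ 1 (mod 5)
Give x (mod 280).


Moduli 8, 7, 5 are pairwise coprime; by CRT there is a unique solution modulo M = 8 · 7 · 5 = 280.
Solve pairwise, accumulating the modulus:
  Start with x ≡ 5 (mod 8).
  Combine with x ≡ 2 (mod 7): since gcd(8, 7) = 1, we get a unique residue mod 56.
    Write x = 5 + 8·t and substitute into x ≡ 2 (mod 7): 8·t ≡ 2 − 5 = -3 (mod 7).
    Reduce coefficients mod 7: 1·t ≡ 4 (mod 7).
    So t ≡ 4 (mod 7).
    Then x = 5 + 8·4 = 37, valid modulo lcm(8, 7) = 56: x ≡ 37 (mod 56).
  Combine with x ≡ 1 (mod 5): since gcd(56, 5) = 1, we get a unique residue mod 280.
    Write x = 37 + 56·t and substitute into x ≡ 1 (mod 5): 56·t ≡ 1 − 37 = -36 (mod 5).
    Reduce coefficients mod 5: 1·t ≡ 4 (mod 5).
    So t ≡ 4 (mod 5).
    Then x = 37 + 56·4 = 261, valid modulo lcm(56, 5) = 280: x ≡ 261 (mod 280).
Verify: 261 mod 8 = 5 ✓, 261 mod 7 = 2 ✓, 261 mod 5 = 1 ✓.

x ≡ 261 (mod 280).


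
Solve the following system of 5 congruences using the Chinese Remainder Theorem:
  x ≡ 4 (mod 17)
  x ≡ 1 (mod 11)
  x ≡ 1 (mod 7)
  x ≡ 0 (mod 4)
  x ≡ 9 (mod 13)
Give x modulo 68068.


Product of moduli M = 17 · 11 · 7 · 4 · 13 = 68068.
Merge one congruence at a time:
  Start: x ≡ 4 (mod 17).
  Combine with x ≡ 1 (mod 11); new modulus lcm = 187.
    Write x = 4 + 17·t and substitute into x ≡ 1 (mod 11): 17·t ≡ 1 − 4 = -3 (mod 11).
    Reduce coefficients mod 11: 6·t ≡ 8 (mod 11).
    The inverse of 6 mod 11 is 2 (since 6·2 = 12 = 1·11 + 1), so t ≡ 2·8 = 16 ≡ 5 (mod 11).
    Then x = 4 + 17·5 = 89, valid modulo lcm(17, 11) = 187: x ≡ 89 (mod 187).
  Combine with x ≡ 1 (mod 7); new modulus lcm = 1309.
    Write x = 89 + 187·t and substitute into x ≡ 1 (mod 7): 187·t ≡ 1 − 89 = -88 (mod 7).
    Reduce coefficients mod 7: 5·t ≡ 3 (mod 7).
    The inverse of 5 mod 7 is 3 (since 5·3 = 15 = 2·7 + 1), so t ≡ 3·3 = 9 ≡ 2 (mod 7).
    Then x = 89 + 187·2 = 463, valid modulo lcm(187, 7) = 1309: x ≡ 463 (mod 1309).
  Combine with x ≡ 0 (mod 4); new modulus lcm = 5236.
    Write x = 463 + 1309·t and substitute into x ≡ 0 (mod 4): 1309·t ≡ 0 − 463 = -463 (mod 4).
    Reduce coefficients mod 4: 1·t ≡ 1 (mod 4).
    So t ≡ 1 (mod 4).
    Then x = 463 + 1309·1 = 1772, valid modulo lcm(1309, 4) = 5236: x ≡ 1772 (mod 5236).
  Combine with x ≡ 9 (mod 13); new modulus lcm = 68068.
    Write x = 1772 + 5236·t and substitute into x ≡ 9 (mod 13): 5236·t ≡ 9 − 1772 = -1763 (mod 13).
    Reduce coefficients mod 13: 10·t ≡ 5 (mod 13).
    The inverse of 10 mod 13 is 4 (since 10·4 = 40 = 3·13 + 1), so t ≡ 4·5 = 20 ≡ 7 (mod 13).
    Then x = 1772 + 5236·7 = 38424, valid modulo lcm(5236, 13) = 68068: x ≡ 38424 (mod 68068).
Verify against each original: 38424 mod 17 = 4, 38424 mod 11 = 1, 38424 mod 7 = 1, 38424 mod 4 = 0, 38424 mod 13 = 9.

x ≡ 38424 (mod 68068).


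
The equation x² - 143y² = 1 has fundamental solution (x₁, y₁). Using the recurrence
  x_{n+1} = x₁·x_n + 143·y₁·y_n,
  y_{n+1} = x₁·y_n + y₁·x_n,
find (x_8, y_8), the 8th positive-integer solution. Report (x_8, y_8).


Step 1: Find the fundamental solution (x₁, y₁) of x² - 143y² = 1.
  Expand √143 as a continued fraction. a₀ = ⌊√143⌋ = 11; iterate m_{k+1} = d_k·a_k − m_k, d_{k+1} = (143 − m_{k+1}²)/d_k, a_{k+1} = ⌊(a₀ + m_{k+1})/d_{k+1}⌋ (starting m₀ = 0, d₀ = 1), with convergents p_k = a_k·p_{k-1} + p_{k-2}, q_k = a_k·q_{k-1} + q_{k-2} (p₋₁ = 1, q₋₁ = 0):
  k = 0: a₀ = 11; p₀/q₀ = 11/1; p₀² − 143·q₀² = 121 − 143 = -22.
  k = 1: m = 11, d = 22, a = ⌊(11 + 11)/22⌋ = 1; p/q = (1·11 + 1)/(1·1 + 0) = 12/1; p² − 143·q² = 144 − 143 = 1.
  The first convergent with p² − 143·q² = 1 gives the fundamental solution (x₁, y₁) = (12, 1).
Step 2: Apply the recurrence (x_{n+1}, y_{n+1}) = (x₁x_n + 143y₁y_n, x₁y_n + y₁x_n) repeatedly.
  From (x_1, y_1) = (12, 1): x_2 = 12·12 + 143·1·1 = 287; y_2 = 12·1 + 1·12 = 24.
  From (x_2, y_2) = (287, 24): x_3 = 12·287 + 143·1·24 = 6876; y_3 = 12·24 + 1·287 = 575.
  From (x_3, y_3) = (6876, 575): x_4 = 12·6876 + 143·1·575 = 164737; y_4 = 12·575 + 1·6876 = 13776.
  From (x_4, y_4) = (164737, 13776): x_5 = 12·164737 + 143·1·13776 = 3946812; y_5 = 12·13776 + 1·164737 = 330049.
  From (x_5, y_5) = (3946812, 330049): x_6 = 12·3946812 + 143·1·330049 = 94558751; y_6 = 12·330049 + 1·3946812 = 7907400.
  From (x_6, y_6) = (94558751, 7907400): x_7 = 12·94558751 + 143·1·7907400 = 2265463212; y_7 = 12·7907400 + 1·94558751 = 189447551.
  From (x_7, y_7) = (2265463212, 189447551): x_8 = 12·2265463212 + 143·1·189447551 = 54276558337; y_8 = 12·189447551 + 1·2265463212 = 4538833824.
Step 3: Verify x_8² - 143·y_8² = 2945944784909764205569 - 2945944784909764205568 = 1 (should be 1). ✓

(x_1, y_1) = (12, 1); (x_8, y_8) = (54276558337, 4538833824).
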